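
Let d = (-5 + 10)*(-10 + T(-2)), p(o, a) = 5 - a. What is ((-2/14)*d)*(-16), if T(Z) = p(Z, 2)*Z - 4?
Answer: -1600/7 ≈ -228.57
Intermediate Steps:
T(Z) = -4 + 3*Z (T(Z) = (5 - 1*2)*Z - 4 = (5 - 2)*Z - 4 = 3*Z - 4 = -4 + 3*Z)
d = -100 (d = (-5 + 10)*(-10 + (-4 + 3*(-2))) = 5*(-10 + (-4 - 6)) = 5*(-10 - 10) = 5*(-20) = -100)
((-2/14)*d)*(-16) = (-2/14*(-100))*(-16) = (-2*1/14*(-100))*(-16) = -⅐*(-100)*(-16) = (100/7)*(-16) = -1600/7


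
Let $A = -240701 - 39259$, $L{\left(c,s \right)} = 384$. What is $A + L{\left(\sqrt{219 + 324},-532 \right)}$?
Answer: $-279576$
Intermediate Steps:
$A = -279960$ ($A = -240701 - 39259 = -279960$)
$A + L{\left(\sqrt{219 + 324},-532 \right)} = -279960 + 384 = -279576$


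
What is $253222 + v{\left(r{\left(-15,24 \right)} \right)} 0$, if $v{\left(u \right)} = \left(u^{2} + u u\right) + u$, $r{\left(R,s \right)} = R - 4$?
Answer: $253222$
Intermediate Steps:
$r{\left(R,s \right)} = -4 + R$
$v{\left(u \right)} = u + 2 u^{2}$ ($v{\left(u \right)} = \left(u^{2} + u^{2}\right) + u = 2 u^{2} + u = u + 2 u^{2}$)
$253222 + v{\left(r{\left(-15,24 \right)} \right)} 0 = 253222 + \left(-4 - 15\right) \left(1 + 2 \left(-4 - 15\right)\right) 0 = 253222 + - 19 \left(1 + 2 \left(-19\right)\right) 0 = 253222 + - 19 \left(1 - 38\right) 0 = 253222 + \left(-19\right) \left(-37\right) 0 = 253222 + 703 \cdot 0 = 253222 + 0 = 253222$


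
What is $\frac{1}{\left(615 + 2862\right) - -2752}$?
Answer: $\frac{1}{6229} \approx 0.00016054$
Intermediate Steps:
$\frac{1}{\left(615 + 2862\right) - -2752} = \frac{1}{3477 + \left(\left(-216 - 23\right) + 2991\right)} = \frac{1}{3477 + \left(-239 + 2991\right)} = \frac{1}{3477 + 2752} = \frac{1}{6229}$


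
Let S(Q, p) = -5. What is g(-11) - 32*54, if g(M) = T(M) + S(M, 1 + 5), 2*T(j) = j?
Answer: -3477/2 ≈ -1738.5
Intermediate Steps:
T(j) = j/2
g(M) = -5 + M/2 (g(M) = M/2 - 5 = -5 + M/2)
g(-11) - 32*54 = (-5 + (½)*(-11)) - 32*54 = (-5 - 11/2) - 1728 = -21/2 - 1728 = -3477/2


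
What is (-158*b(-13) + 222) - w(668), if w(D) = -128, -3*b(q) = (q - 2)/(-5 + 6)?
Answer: -440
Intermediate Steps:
b(q) = 2/3 - q/3 (b(q) = -(q - 2)/(3*(-5 + 6)) = -(-2 + q)/(3*1) = -(-2 + q)/3 = 2/3 - q/3)
(-158*b(-13) + 222) - w(668) = (-158*(2/3 - 1/3*(-13)) + 222) - 1*(-128) = (-158*(2/3 + 13/3) + 222) + 128 = (-158*5 + 222) + 128 = (-790 + 222) + 128 = -568 + 128 = -440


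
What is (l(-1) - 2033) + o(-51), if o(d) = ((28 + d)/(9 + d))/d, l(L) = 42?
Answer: -4264745/2142 ≈ -1991.0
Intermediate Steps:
o(d) = (28 + d)/(d*(9 + d)) (o(d) = ((28 + d)/(9 + d))/d = (28 + d)/(d*(9 + d)))
(l(-1) - 2033) + o(-51) = (42 - 2033) + (28 - 51)/((-51)*(9 - 51)) = -1991 - 1/51*(-23)/(-42) = -1991 - 1/51*(-1/42)*(-23) = -1991 - 23/2142 = -4264745/2142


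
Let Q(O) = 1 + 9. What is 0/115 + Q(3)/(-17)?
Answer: -10/17 ≈ -0.58823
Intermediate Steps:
Q(O) = 10
0/115 + Q(3)/(-17) = 0/115 + 10/(-17) = 0*(1/115) + 10*(-1/17) = 0 - 10/17 = -10/17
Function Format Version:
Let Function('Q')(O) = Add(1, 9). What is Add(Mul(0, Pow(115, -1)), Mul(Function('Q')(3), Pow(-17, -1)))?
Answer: Rational(-10, 17) ≈ -0.58823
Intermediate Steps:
Function('Q')(O) = 10
Add(Mul(0, Pow(115, -1)), Mul(Function('Q')(3), Pow(-17, -1))) = Add(Mul(0, Pow(115, -1)), Mul(10, Pow(-17, -1))) = Add(Mul(0, Rational(1, 115)), Mul(10, Rational(-1, 17))) = Add(0, Rational(-10, 17)) = Rational(-10, 17)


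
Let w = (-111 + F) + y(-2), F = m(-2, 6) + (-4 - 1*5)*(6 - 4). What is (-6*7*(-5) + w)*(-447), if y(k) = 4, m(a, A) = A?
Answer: -40677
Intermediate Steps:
F = -12 (F = 6 + (-4 - 1*5)*(6 - 4) = 6 + (-4 - 5)*2 = 6 - 9*2 = 6 - 18 = -12)
w = -119 (w = (-111 - 12) + 4 = -123 + 4 = -119)
(-6*7*(-5) + w)*(-447) = (-6*7*(-5) - 119)*(-447) = (-42*(-5) - 119)*(-447) = (210 - 119)*(-447) = 91*(-447) = -40677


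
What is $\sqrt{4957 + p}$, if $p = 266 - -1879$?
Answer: $\sqrt{7102} \approx 84.273$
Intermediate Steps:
$p = 2145$ ($p = 266 + 1879 = 2145$)
$\sqrt{4957 + p} = \sqrt{4957 + 2145} = \sqrt{7102}$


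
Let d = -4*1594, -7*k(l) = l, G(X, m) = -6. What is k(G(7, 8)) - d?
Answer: 44638/7 ≈ 6376.9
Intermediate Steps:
k(l) = -l/7
d = -6376
k(G(7, 8)) - d = -⅐*(-6) - 1*(-6376) = 6/7 + 6376 = 44638/7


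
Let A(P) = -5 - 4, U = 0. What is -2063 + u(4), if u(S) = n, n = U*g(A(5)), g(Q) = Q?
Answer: -2063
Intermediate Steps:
A(P) = -9
n = 0 (n = 0*(-9) = 0)
u(S) = 0
-2063 + u(4) = -2063 + 0 = -2063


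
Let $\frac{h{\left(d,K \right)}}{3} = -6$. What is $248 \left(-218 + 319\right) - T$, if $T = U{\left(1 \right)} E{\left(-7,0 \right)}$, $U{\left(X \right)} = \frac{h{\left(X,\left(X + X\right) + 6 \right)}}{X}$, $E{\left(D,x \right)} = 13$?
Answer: $25282$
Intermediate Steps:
$h{\left(d,K \right)} = -18$ ($h{\left(d,K \right)} = 3 \left(-6\right) = -18$)
$U{\left(X \right)} = - \frac{18}{X}$
$T = -234$ ($T = - \frac{18}{1} \cdot 13 = \left(-18\right) 1 \cdot 13 = \left(-18\right) 13 = -234$)
$248 \left(-218 + 319\right) - T = 248 \left(-218 + 319\right) - -234 = 248 \cdot 101 + 234 = 25048 + 234 = 25282$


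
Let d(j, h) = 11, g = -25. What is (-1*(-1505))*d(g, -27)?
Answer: 16555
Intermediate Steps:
(-1*(-1505))*d(g, -27) = -1*(-1505)*11 = 1505*11 = 16555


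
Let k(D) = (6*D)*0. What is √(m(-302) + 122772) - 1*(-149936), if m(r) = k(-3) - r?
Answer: 149936 + √123074 ≈ 1.5029e+5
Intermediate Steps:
k(D) = 0
m(r) = -r (m(r) = 0 - r = -r)
√(m(-302) + 122772) - 1*(-149936) = √(-1*(-302) + 122772) - 1*(-149936) = √(302 + 122772) + 149936 = √123074 + 149936 = 149936 + √123074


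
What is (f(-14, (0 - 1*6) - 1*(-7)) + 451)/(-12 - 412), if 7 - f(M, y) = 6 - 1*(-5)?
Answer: -447/424 ≈ -1.0542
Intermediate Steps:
f(M, y) = -4 (f(M, y) = 7 - (6 - 1*(-5)) = 7 - (6 + 5) = 7 - 1*11 = 7 - 11 = -4)
(f(-14, (0 - 1*6) - 1*(-7)) + 451)/(-12 - 412) = (-4 + 451)/(-12 - 412) = 447/(-424) = 447*(-1/424) = -447/424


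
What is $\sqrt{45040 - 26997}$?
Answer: $\sqrt{18043} \approx 134.32$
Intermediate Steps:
$\sqrt{45040 - 26997} = \sqrt{18043}$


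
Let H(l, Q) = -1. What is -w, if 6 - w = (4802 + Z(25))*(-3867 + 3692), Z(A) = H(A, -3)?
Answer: -840181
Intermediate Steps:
Z(A) = -1
w = 840181 (w = 6 - (4802 - 1)*(-3867 + 3692) = 6 - 4801*(-175) = 6 - 1*(-840175) = 6 + 840175 = 840181)
-w = -1*840181 = -840181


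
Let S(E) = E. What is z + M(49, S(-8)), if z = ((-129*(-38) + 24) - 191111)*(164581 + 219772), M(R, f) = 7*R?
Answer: -71560762962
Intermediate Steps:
z = -71560763305 (z = ((4902 + 24) - 191111)*384353 = (4926 - 191111)*384353 = -186185*384353 = -71560763305)
z + M(49, S(-8)) = -71560763305 + 7*49 = -71560763305 + 343 = -71560762962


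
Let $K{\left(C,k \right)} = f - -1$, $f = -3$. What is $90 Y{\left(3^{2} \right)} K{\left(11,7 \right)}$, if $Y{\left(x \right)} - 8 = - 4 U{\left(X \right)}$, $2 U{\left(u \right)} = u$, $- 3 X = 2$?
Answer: $-1680$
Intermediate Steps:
$X = - \frac{2}{3}$ ($X = \left(- \frac{1}{3}\right) 2 = - \frac{2}{3} \approx -0.66667$)
$U{\left(u \right)} = \frac{u}{2}$
$K{\left(C,k \right)} = -2$ ($K{\left(C,k \right)} = -3 - -1 = -3 + 1 = -2$)
$Y{\left(x \right)} = \frac{28}{3}$ ($Y{\left(x \right)} = 8 - 4 \cdot \frac{1}{2} \left(- \frac{2}{3}\right) = 8 - - \frac{4}{3} = 8 + \frac{4}{3} = \frac{28}{3}$)
$90 Y{\left(3^{2} \right)} K{\left(11,7 \right)} = 90 \cdot \frac{28}{3} \left(-2\right) = 840 \left(-2\right) = -1680$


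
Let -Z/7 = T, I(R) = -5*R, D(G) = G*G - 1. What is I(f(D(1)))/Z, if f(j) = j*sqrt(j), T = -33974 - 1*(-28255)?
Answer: 0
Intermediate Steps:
D(G) = -1 + G**2 (D(G) = G**2 - 1 = -1 + G**2)
T = -5719 (T = -33974 + 28255 = -5719)
f(j) = j**(3/2)
Z = 40033 (Z = -7*(-5719) = 40033)
I(f(D(1)))/Z = -5*(-1 + 1**2)**(3/2)/40033 = -5*(-1 + 1)**(3/2)*(1/40033) = -5*0**(3/2)*(1/40033) = -5*0*(1/40033) = 0*(1/40033) = 0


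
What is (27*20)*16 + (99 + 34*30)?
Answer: 9759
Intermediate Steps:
(27*20)*16 + (99 + 34*30) = 540*16 + (99 + 1020) = 8640 + 1119 = 9759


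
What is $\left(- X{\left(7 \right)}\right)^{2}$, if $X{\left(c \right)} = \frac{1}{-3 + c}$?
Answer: $\frac{1}{16} \approx 0.0625$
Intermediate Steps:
$\left(- X{\left(7 \right)}\right)^{2} = \left(- \frac{1}{-3 + 7}\right)^{2} = \left(- \frac{1}{4}\right)^{2} = \frac{1}{16}$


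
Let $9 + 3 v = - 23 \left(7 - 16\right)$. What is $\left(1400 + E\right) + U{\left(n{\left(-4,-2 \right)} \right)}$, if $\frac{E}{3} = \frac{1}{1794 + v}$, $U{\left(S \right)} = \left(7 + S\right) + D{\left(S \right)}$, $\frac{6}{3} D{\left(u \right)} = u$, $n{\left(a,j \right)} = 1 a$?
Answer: $\frac{868621}{620} \approx 1401.0$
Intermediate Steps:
$n{\left(a,j \right)} = a$
$v = 66$ ($v = -3 + \frac{\left(-23\right) \left(7 - 16\right)}{3} = -3 + \frac{\left(-23\right) \left(-9\right)}{3} = -3 + \frac{1}{3} \cdot 207 = -3 + 69 = 66$)
$D{\left(u \right)} = \frac{u}{2}$
$U{\left(S \right)} = 7 + \frac{3 S}{2}$ ($U{\left(S \right)} = \left(7 + S\right) + \frac{S}{2} = 7 + \frac{3 S}{2}$)
$E = \frac{1}{620}$ ($E = \frac{3}{1794 + 66} = \frac{3}{1860} = 3 \cdot \frac{1}{1860} = \frac{1}{620} \approx 0.0016129$)
$\left(1400 + E\right) + U{\left(n{\left(-4,-2 \right)} \right)} = \left(1400 + \frac{1}{620}\right) + \left(7 + \frac{3}{2} \left(-4\right)\right) = \frac{868001}{620} + \left(7 - 6\right) = \frac{868001}{620} + 1 = \frac{868621}{620}$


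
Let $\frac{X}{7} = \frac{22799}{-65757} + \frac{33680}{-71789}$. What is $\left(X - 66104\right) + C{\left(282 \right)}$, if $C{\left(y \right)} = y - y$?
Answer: $- \frac{312079437354589}{4720629273} \approx -66110.0$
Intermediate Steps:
$C{\left(y \right)} = 0$
$X = - \frac{26959892197}{4720629273}$ ($X = 7 \left(\frac{22799}{-65757} + \frac{33680}{-71789}\right) = 7 \left(22799 \left(- \frac{1}{65757}\right) + 33680 \left(- \frac{1}{71789}\right)\right) = 7 \left(- \frac{22799}{65757} - \frac{33680}{71789}\right) = 7 \left(- \frac{3851413171}{4720629273}\right) = - \frac{26959892197}{4720629273} \approx -5.7111$)
$\left(X - 66104\right) + C{\left(282 \right)} = \left(- \frac{26959892197}{4720629273} - 66104\right) + 0 = - \frac{312079437354589}{4720629273} + 0 = - \frac{312079437354589}{4720629273}$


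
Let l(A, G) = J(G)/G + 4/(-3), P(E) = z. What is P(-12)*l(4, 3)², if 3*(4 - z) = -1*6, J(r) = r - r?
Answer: 32/3 ≈ 10.667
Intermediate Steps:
J(r) = 0
z = 6 (z = 4 - (-1)*6/3 = 4 - ⅓*(-6) = 4 + 2 = 6)
P(E) = 6
l(A, G) = -4/3 (l(A, G) = 0/G + 4/(-3) = 0 + 4*(-⅓) = 0 - 4/3 = -4/3)
P(-12)*l(4, 3)² = 6*(-4/3)² = 6*(16/9) = 32/3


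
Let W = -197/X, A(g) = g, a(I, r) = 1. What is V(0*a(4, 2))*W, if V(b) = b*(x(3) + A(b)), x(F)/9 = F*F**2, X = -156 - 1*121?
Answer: 0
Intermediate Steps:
X = -277 (X = -156 - 121 = -277)
x(F) = 9*F**3 (x(F) = 9*(F*F**2) = 9*F**3)
V(b) = b*(243 + b) (V(b) = b*(9*3**3 + b) = b*(9*27 + b) = b*(243 + b))
W = 197/277 (W = -197/(-277) = -197*(-1/277) = 197/277 ≈ 0.71119)
V(0*a(4, 2))*W = ((0*1)*(243 + 0*1))*(197/277) = (0*(243 + 0))*(197/277) = (0*243)*(197/277) = 0*(197/277) = 0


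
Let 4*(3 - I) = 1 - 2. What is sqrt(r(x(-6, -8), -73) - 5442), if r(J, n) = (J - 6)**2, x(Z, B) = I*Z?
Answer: I*sqrt(19167)/2 ≈ 69.222*I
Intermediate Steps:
I = 13/4 (I = 3 - (1 - 2)/4 = 3 - 1/4*(-1) = 3 + 1/4 = 13/4 ≈ 3.2500)
x(Z, B) = 13*Z/4
r(J, n) = (-6 + J)**2
sqrt(r(x(-6, -8), -73) - 5442) = sqrt((-6 + (13/4)*(-6))**2 - 5442) = sqrt((-6 - 39/2)**2 - 5442) = sqrt((-51/2)**2 - 5442) = sqrt(2601/4 - 5442) = sqrt(-19167/4) = I*sqrt(19167)/2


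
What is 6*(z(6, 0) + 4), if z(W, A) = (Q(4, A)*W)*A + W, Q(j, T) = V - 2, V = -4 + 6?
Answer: 60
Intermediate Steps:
V = 2
Q(j, T) = 0 (Q(j, T) = 2 - 2 = 0)
z(W, A) = W (z(W, A) = (0*W)*A + W = 0*A + W = 0 + W = W)
6*(z(6, 0) + 4) = 6*(6 + 4) = 6*10 = 60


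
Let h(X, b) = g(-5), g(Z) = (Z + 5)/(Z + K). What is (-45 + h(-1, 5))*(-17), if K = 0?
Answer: 765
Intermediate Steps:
g(Z) = (5 + Z)/Z (g(Z) = (Z + 5)/(Z + 0) = (5 + Z)/Z)
h(X, b) = 0 (h(X, b) = (5 - 5)/(-5) = -⅕*0 = 0)
(-45 + h(-1, 5))*(-17) = (-45 + 0)*(-17) = -45*(-17) = 765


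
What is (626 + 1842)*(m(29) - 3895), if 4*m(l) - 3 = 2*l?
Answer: -9575223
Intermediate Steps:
m(l) = ¾ + l/2 (m(l) = ¾ + (2*l)/4 = ¾ + l/2)
(626 + 1842)*(m(29) - 3895) = (626 + 1842)*((¾ + (½)*29) - 3895) = 2468*((¾ + 29/2) - 3895) = 2468*(61/4 - 3895) = 2468*(-15519/4) = -9575223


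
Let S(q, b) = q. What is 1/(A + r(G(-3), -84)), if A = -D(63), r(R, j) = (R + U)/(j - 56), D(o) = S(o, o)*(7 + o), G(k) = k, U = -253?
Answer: -35/154286 ≈ -0.00022685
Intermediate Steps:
D(o) = o*(7 + o)
r(R, j) = (-253 + R)/(-56 + j) (r(R, j) = (R - 253)/(j - 56) = (-253 + R)/(-56 + j))
A = -4410 (A = -63*(7 + 63) = -63*70 = -1*4410 = -4410)
1/(A + r(G(-3), -84)) = 1/(-4410 + (-253 - 3)/(-56 - 84)) = 1/(-4410 - 256/(-140)) = 1/(-4410 - 1/140*(-256)) = 1/(-4410 + 64/35) = 1/(-154286/35) = -35/154286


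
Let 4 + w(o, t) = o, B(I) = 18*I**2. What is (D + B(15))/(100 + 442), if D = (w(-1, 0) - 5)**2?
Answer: 2075/271 ≈ 7.6568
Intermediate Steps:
w(o, t) = -4 + o
D = 100 (D = ((-4 - 1) - 5)**2 = (-5 - 5)**2 = (-10)**2 = 100)
(D + B(15))/(100 + 442) = (100 + 18*15**2)/(100 + 442) = (100 + 18*225)/542 = (100 + 4050)*(1/542) = 4150*(1/542) = 2075/271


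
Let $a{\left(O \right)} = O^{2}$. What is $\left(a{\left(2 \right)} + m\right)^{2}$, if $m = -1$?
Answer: $9$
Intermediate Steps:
$\left(a{\left(2 \right)} + m\right)^{2} = \left(2^{2} - 1\right)^{2} = \left(4 - 1\right)^{2} = 3^{2} = 9$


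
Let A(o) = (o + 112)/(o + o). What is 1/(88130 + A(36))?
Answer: 18/1586377 ≈ 1.1347e-5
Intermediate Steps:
A(o) = (112 + o)/(2*o) (A(o) = (112 + o)/((2*o)) = (112 + o)*(1/(2*o)) = (112 + o)/(2*o))
1/(88130 + A(36)) = 1/(88130 + (1/2)*(112 + 36)/36) = 1/(88130 + (1/2)*(1/36)*148) = 1/(88130 + 37/18) = 1/(1586377/18) = 18/1586377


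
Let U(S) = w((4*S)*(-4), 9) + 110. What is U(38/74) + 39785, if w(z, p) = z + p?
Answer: 1476144/37 ≈ 39896.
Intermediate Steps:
w(z, p) = p + z
U(S) = 119 - 16*S (U(S) = (9 + (4*S)*(-4)) + 110 = (9 - 16*S) + 110 = 119 - 16*S)
U(38/74) + 39785 = (119 - 608/74) + 39785 = (119 - 16*19/37) + 39785 = (119 - 304/37) + 39785 = 4099/37 + 39785 = 1476144/37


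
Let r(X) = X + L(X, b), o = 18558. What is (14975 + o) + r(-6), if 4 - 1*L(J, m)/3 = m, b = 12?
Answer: 33503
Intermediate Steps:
L(J, m) = 12 - 3*m
r(X) = -24 + X (r(X) = X + (12 - 3*12) = X + (12 - 36) = X - 24 = -24 + X)
(14975 + o) + r(-6) = (14975 + 18558) + (-24 - 6) = 33533 - 30 = 33503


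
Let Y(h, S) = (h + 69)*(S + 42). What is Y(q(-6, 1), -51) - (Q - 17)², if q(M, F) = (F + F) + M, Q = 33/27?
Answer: -67549/81 ≈ -833.94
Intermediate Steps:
Q = 11/9 (Q = 33*(1/27) = 11/9 ≈ 1.2222)
q(M, F) = M + 2*F (q(M, F) = 2*F + M = M + 2*F)
Y(h, S) = (42 + S)*(69 + h) (Y(h, S) = (69 + h)*(42 + S) = (42 + S)*(69 + h))
Y(q(-6, 1), -51) - (Q - 17)² = (2898 + 42*(-6 + 2*1) + 69*(-51) - 51*(-6 + 2*1)) - (11/9 - 17)² = (2898 + 42*(-6 + 2) - 3519 - 51*(-6 + 2)) - (-142/9)² = (2898 + 42*(-4) - 3519 - 51*(-4)) - 1*20164/81 = (2898 - 168 - 3519 + 204) - 20164/81 = -585 - 20164/81 = -67549/81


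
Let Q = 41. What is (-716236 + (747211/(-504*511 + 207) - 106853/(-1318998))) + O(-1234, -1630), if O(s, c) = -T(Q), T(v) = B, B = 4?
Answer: -81037381397066119/113142329442 ≈ -7.1624e+5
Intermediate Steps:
T(v) = 4
O(s, c) = -4 (O(s, c) = -1*4 = -4)
(-716236 + (747211/(-504*511 + 207) - 106853/(-1318998))) + O(-1234, -1630) = (-716236 + (747211/(-504*511 + 207) - 106853/(-1318998))) - 4 = (-716236 + (747211/(-257544 + 207) - 106853*(-1/1318998))) - 4 = (-716236 + (747211/(-257337) + 106853/1318998)) - 4 = (-716236 + (747211*(-1/257337) + 106853/1318998)) - 4 = (-716236 + (-747211/257337 + 106853/1318998)) - 4 = (-716236 - 319357528039/113142329442) - 4 = -81036928827748351/113142329442 - 4 = -81037381397066119/113142329442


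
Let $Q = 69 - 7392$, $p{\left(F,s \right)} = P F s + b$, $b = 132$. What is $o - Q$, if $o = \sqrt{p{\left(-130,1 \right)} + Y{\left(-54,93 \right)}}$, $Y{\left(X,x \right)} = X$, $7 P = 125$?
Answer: $7323 + \frac{2 i \sqrt{27482}}{7} \approx 7323.0 + 47.365 i$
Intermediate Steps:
$P = \frac{125}{7}$ ($P = \frac{1}{7} \cdot 125 = \frac{125}{7} \approx 17.857$)
$p{\left(F,s \right)} = 132 + \frac{125 F s}{7}$ ($p{\left(F,s \right)} = \frac{125 F}{7} s + 132 = \frac{125 F s}{7} + 132 = 132 + \frac{125 F s}{7}$)
$Q = -7323$ ($Q = 69 - 7392 = -7323$)
$o = \frac{2 i \sqrt{27482}}{7}$ ($o = \sqrt{\left(132 + \frac{125}{7} \left(-130\right) 1\right) - 54} = \sqrt{\left(132 - \frac{16250}{7}\right) - 54} = \sqrt{- \frac{15326}{7} - 54} = \sqrt{- \frac{15704}{7}} = \frac{2 i \sqrt{27482}}{7} \approx 47.365 i$)
$o - Q = \frac{2 i \sqrt{27482}}{7} - -7323 = \frac{2 i \sqrt{27482}}{7} + 7323 = 7323 + \frac{2 i \sqrt{27482}}{7}$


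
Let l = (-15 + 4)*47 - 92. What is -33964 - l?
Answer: -33355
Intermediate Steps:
l = -609 (l = -11*47 - 92 = -517 - 92 = -609)
-33964 - l = -33964 - 1*(-609) = -33964 + 609 = -33355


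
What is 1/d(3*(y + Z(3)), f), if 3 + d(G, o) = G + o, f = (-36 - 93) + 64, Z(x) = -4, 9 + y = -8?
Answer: -1/131 ≈ -0.0076336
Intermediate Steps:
y = -17 (y = -9 - 8 = -17)
f = -65 (f = -129 + 64 = -65)
d(G, o) = -3 + G + o (d(G, o) = -3 + (G + o) = -3 + G + o)
1/d(3*(y + Z(3)), f) = 1/(-3 + 3*(-17 - 4) - 65) = 1/(-3 + 3*(-21) - 65) = 1/(-3 - 63 - 65) = 1/(-131) = -1/131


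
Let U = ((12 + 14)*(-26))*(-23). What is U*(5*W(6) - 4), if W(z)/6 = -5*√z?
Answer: -62192 - 2332200*√6 ≈ -5.7749e+6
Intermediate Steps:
W(z) = -30*√z (W(z) = 6*(-5*√z) = -30*√z)
U = 15548 (U = (26*(-26))*(-23) = -676*(-23) = 15548)
U*(5*W(6) - 4) = 15548*(5*(-30*√6) - 4) = 15548*(-150*√6 - 4) = 15548*(-4 - 150*√6) = -62192 - 2332200*√6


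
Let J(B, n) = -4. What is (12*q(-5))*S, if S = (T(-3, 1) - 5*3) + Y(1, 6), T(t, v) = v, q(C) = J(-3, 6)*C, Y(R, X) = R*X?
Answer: -1920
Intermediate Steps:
q(C) = -4*C
S = -8 (S = (1 - 5*3) + 1*6 = (1 - 15) + 6 = -14 + 6 = -8)
(12*q(-5))*S = (12*(-4*(-5)))*(-8) = (12*20)*(-8) = 240*(-8) = -1920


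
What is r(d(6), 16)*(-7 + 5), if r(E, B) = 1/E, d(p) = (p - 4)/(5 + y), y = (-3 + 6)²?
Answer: -14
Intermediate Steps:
y = 9 (y = 3² = 9)
d(p) = -2/7 + p/14 (d(p) = (p - 4)/(5 + 9) = (-4 + p)/14 = (-4 + p)*(1/14) = -2/7 + p/14)
r(d(6), 16)*(-7 + 5) = (-7 + 5)/(-2/7 + (1/14)*6) = -2/(-2/7 + 3/7) = -2/(⅐) = 7*(-2) = -14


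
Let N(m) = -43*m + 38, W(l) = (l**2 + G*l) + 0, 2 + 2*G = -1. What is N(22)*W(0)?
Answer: 0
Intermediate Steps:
G = -3/2 (G = -1 + (1/2)*(-1) = -1 - 1/2 = -3/2 ≈ -1.5000)
W(l) = l**2 - 3*l/2 (W(l) = (l**2 - 3*l/2) + 0 = l**2 - 3*l/2)
N(m) = 38 - 43*m
N(22)*W(0) = (38 - 43*22)*((1/2)*0*(-3 + 2*0)) = (38 - 946)*((1/2)*0*(-3 + 0)) = -454*0*(-3) = -908*0 = 0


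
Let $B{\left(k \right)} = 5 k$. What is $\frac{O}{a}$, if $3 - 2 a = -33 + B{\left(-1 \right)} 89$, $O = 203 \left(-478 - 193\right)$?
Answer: $- \frac{272426}{481} \approx -566.37$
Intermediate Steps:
$O = -136213$ ($O = 203 \left(-671\right) = -136213$)
$a = \frac{481}{2}$ ($a = \frac{3}{2} - \frac{-33 + 5 \left(-1\right) 89}{2} = \frac{3}{2} - \frac{-33 - 445}{2} = \frac{3}{2} - -239 = \frac{3}{2} + 239 = \frac{481}{2} \approx 240.5$)
$\frac{O}{a} = - \frac{136213}{\frac{481}{2}} = \left(-136213\right) \frac{2}{481} = - \frac{272426}{481}$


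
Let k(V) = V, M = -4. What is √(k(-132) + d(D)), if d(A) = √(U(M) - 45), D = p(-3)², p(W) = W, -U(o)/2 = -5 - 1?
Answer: √(-132 + I*√33) ≈ 0.2499 + 11.492*I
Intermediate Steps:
U(o) = 12 (U(o) = -2*(-5 - 1) = -2*(-6) = 12)
D = 9 (D = (-3)² = 9)
d(A) = I*√33 (d(A) = √(12 - 45) = √(-33) = I*√33)
√(k(-132) + d(D)) = √(-132 + I*√33)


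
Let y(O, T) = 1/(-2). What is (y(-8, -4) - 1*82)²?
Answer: 27225/4 ≈ 6806.3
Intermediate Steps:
y(O, T) = -½ (y(O, T) = 1*(-½) = -½)
(y(-8, -4) - 1*82)² = (-½ - 1*82)² = (-½ - 82)² = (-165/2)² = 27225/4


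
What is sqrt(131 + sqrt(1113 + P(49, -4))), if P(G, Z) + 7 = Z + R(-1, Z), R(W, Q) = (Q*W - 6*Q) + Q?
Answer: sqrt(131 + sqrt(1126)) ≈ 12.828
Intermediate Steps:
R(W, Q) = -5*Q + Q*W (R(W, Q) = (-6*Q + Q*W) + Q = -5*Q + Q*W)
P(G, Z) = -7 - 5*Z (P(G, Z) = -7 + (Z + Z*(-5 - 1)) = -7 + (Z + Z*(-6)) = -7 + (Z - 6*Z) = -7 - 5*Z)
sqrt(131 + sqrt(1113 + P(49, -4))) = sqrt(131 + sqrt(1113 + (-7 - 5*(-4)))) = sqrt(131 + sqrt(1113 + (-7 + 20))) = sqrt(131 + sqrt(1113 + 13)) = sqrt(131 + sqrt(1126))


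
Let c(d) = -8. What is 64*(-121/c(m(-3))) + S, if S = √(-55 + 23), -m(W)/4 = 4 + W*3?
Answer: 968 + 4*I*√2 ≈ 968.0 + 5.6569*I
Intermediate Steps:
m(W) = -16 - 12*W (m(W) = -4*(4 + W*3) = -4*(4 + 3*W) = -16 - 12*W)
S = 4*I*√2 (S = √(-32) = 4*I*√2 ≈ 5.6569*I)
64*(-121/c(m(-3))) + S = 64*(-121/(-8)) + 4*I*√2 = 64*(-121*(-⅛)) + 4*I*√2 = 64*(121/8) + 4*I*√2 = 968 + 4*I*√2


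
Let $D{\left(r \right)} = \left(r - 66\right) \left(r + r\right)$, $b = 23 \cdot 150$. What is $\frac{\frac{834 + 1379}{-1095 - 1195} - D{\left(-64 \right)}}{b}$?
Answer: $- \frac{38107813}{7900500} \approx -4.8235$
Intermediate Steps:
$b = 3450$
$D{\left(r \right)} = 2 r \left(-66 + r\right)$ ($D{\left(r \right)} = \left(-66 + r\right) 2 r = 2 r \left(-66 + r\right)$)
$\frac{\frac{834 + 1379}{-1095 - 1195} - D{\left(-64 \right)}}{b} = \frac{\frac{834 + 1379}{-1095 - 1195} - 2 \left(-64\right) \left(-66 - 64\right)}{3450} = \left(\frac{2213}{-2290} - 2 \left(-64\right) \left(-130\right)\right) \frac{1}{3450} = \left(2213 \left(- \frac{1}{2290}\right) - 16640\right) \frac{1}{3450} = \left(- \frac{2213}{2290} - 16640\right) \frac{1}{3450} = \left(- \frac{38107813}{2290}\right) \frac{1}{3450} = - \frac{38107813}{7900500}$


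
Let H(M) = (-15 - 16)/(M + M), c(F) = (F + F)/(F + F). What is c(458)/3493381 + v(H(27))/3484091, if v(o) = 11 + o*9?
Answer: 143172881/73027543810026 ≈ 1.9605e-6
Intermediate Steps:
c(F) = 1 (c(F) = (2*F)/((2*F)) = (2*F)*(1/(2*F)) = 1)
H(M) = -31/(2*M) (H(M) = -31*1/(2*M) = -31/(2*M))
v(o) = 11 + 9*o
c(458)/3493381 + v(H(27))/3484091 = 1/3493381 + (11 + 9*(-31/2/27))/3484091 = 1*(1/3493381) + (11 + 9*(-31/2*1/27))*(1/3484091) = 1/3493381 + (11 + 9*(-31/54))*(1/3484091) = 1/3493381 + (11 - 31/6)*(1/3484091) = 1/3493381 + (35/6)*(1/3484091) = 1/3493381 + 35/20904546 = 143172881/73027543810026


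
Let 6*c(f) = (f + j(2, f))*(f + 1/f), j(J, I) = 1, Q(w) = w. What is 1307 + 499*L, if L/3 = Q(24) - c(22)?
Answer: -3928005/44 ≈ -89273.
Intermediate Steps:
c(f) = (1 + f)*(f + 1/f)/6 (c(f) = ((f + 1)*(f + 1/f))/6 = ((1 + f)*(f + 1/f))/6 = (1 + f)*(f + 1/f)/6)
L = -7987/44 (L = 3*(24 - (1 + 22*(1 + 22 + 22**2))/(6*22)) = 3*(24 - (1 + 22*(1 + 22 + 484))/(6*22)) = 3*(24 - (1 + 22*507)/(6*22)) = 3*(24 - (1 + 11154)/(6*22)) = 3*(24 - 11155/(6*22)) = 3*(24 - 1*11155/132) = 3*(24 - 11155/132) = 3*(-7987/132) = -7987/44 ≈ -181.52)
1307 + 499*L = 1307 + 499*(-7987/44) = 1307 - 3985513/44 = -3928005/44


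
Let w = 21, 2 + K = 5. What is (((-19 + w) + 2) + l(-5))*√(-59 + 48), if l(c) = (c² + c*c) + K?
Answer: 57*I*√11 ≈ 189.05*I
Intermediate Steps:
K = 3 (K = -2 + 5 = 3)
l(c) = 3 + 2*c² (l(c) = (c² + c*c) + 3 = (c² + c²) + 3 = 2*c² + 3 = 3 + 2*c²)
(((-19 + w) + 2) + l(-5))*√(-59 + 48) = (((-19 + 21) + 2) + (3 + 2*(-5)²))*√(-59 + 48) = ((2 + 2) + (3 + 2*25))*√(-11) = (4 + (3 + 50))*(I*√11) = (4 + 53)*(I*√11) = 57*(I*√11) = 57*I*√11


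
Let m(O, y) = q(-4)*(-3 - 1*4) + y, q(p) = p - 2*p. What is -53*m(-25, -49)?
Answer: 4081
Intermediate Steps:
q(p) = -p
m(O, y) = -28 + y (m(O, y) = (-1*(-4))*(-3 - 1*4) + y = 4*(-3 - 4) + y = 4*(-7) + y = -28 + y)
-53*m(-25, -49) = -53*(-28 - 49) = -53*(-77) = 4081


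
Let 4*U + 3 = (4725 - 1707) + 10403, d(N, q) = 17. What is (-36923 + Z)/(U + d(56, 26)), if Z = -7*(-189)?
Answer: -71200/6743 ≈ -10.559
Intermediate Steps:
Z = 1323
U = 6709/2 (U = -¾ + ((4725 - 1707) + 10403)/4 = -¾ + (3018 + 10403)/4 = -¾ + (¼)*13421 = -¾ + 13421/4 = 6709/2 ≈ 3354.5)
(-36923 + Z)/(U + d(56, 26)) = (-36923 + 1323)/(6709/2 + 17) = -35600/6743/2 = -35600*2/6743 = -71200/6743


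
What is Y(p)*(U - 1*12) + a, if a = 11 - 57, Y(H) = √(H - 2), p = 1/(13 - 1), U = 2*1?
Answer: -46 - 5*I*√69/3 ≈ -46.0 - 13.844*I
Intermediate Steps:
U = 2
p = 1/12 ≈ 0.083333
Y(H) = √(-2 + H)
a = -46
Y(p)*(U - 1*12) + a = √(-2 + 1/12)*(2 - 1*12) - 46 = √(-23/12)*(2 - 12) - 46 = (I*√69/6)*(-10) - 46 = -5*I*√69/3 - 46 = -46 - 5*I*√69/3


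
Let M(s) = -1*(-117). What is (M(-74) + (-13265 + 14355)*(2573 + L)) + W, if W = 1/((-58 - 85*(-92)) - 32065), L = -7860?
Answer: -140051214040/24303 ≈ -5.7627e+6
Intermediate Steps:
M(s) = 117
W = -1/24303 (W = 1/((-58 + 7820) - 32065) = 1/(7762 - 32065) = 1/(-24303) = -1/24303 ≈ -4.1147e-5)
(M(-74) + (-13265 + 14355)*(2573 + L)) + W = (117 + (-13265 + 14355)*(2573 - 7860)) - 1/24303 = (117 + 1090*(-5287)) - 1/24303 = (117 - 5762830) - 1/24303 = -5762713 - 1/24303 = -140051214040/24303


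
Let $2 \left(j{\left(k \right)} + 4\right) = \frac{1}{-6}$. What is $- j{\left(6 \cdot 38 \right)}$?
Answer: $\frac{49}{12} \approx 4.0833$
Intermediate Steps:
$j{\left(k \right)} = - \frac{49}{12}$ ($j{\left(k \right)} = -4 + \frac{1}{2 \left(-6\right)} = -4 + \frac{1}{2} \left(- \frac{1}{6}\right) = -4 - \frac{1}{12} = - \frac{49}{12}$)
$- j{\left(6 \cdot 38 \right)} = \left(-1\right) \left(- \frac{49}{12}\right) = \frac{49}{12}$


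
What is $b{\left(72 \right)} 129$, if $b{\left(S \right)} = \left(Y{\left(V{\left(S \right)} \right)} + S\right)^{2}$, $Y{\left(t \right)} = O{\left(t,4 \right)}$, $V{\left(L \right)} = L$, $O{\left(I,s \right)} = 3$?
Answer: $725625$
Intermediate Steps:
$Y{\left(t \right)} = 3$
$b{\left(S \right)} = \left(3 + S\right)^{2}$
$b{\left(72 \right)} 129 = \left(3 + 72\right)^{2} \cdot 129 = 75^{2} \cdot 129 = 5625 \cdot 129 = 725625$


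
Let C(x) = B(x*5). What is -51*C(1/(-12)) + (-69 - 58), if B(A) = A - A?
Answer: -127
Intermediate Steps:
B(A) = 0
C(x) = 0
-51*C(1/(-12)) + (-69 - 58) = -51*0 + (-69 - 58) = 0 - 127 = -127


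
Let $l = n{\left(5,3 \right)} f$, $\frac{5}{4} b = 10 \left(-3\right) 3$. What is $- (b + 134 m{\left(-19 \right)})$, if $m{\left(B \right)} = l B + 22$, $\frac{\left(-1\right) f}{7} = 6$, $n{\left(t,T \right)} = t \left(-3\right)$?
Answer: $1601104$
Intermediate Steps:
$n{\left(t,T \right)} = - 3 t$
$b = -72$ ($b = \frac{4 \cdot 10 \left(-3\right) 3}{5} = \frac{4 \left(\left(-30\right) 3\right)}{5} = \frac{4}{5} \left(-90\right) = -72$)
$f = -42$ ($f = \left(-7\right) 6 = -42$)
$l = 630$ ($l = \left(-3\right) 5 \left(-42\right) = \left(-15\right) \left(-42\right) = 630$)
$m{\left(B \right)} = 22 + 630 B$ ($m{\left(B \right)} = 630 B + 22 = 22 + 630 B$)
$- (b + 134 m{\left(-19 \right)}) = - (-72 + 134 \left(22 + 630 \left(-19\right)\right)) = - (-72 + 134 \left(22 - 11970\right)) = - (-72 + 134 \left(-11948\right)) = - (-72 - 1601032) = \left(-1\right) \left(-1601104\right) = 1601104$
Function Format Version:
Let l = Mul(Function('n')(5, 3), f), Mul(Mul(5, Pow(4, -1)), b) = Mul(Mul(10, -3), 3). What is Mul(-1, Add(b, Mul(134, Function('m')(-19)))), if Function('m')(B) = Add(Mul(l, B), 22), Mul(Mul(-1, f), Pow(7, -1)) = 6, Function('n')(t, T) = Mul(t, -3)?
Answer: 1601104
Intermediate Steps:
Function('n')(t, T) = Mul(-3, t)
b = -72 (b = Mul(Rational(4, 5), Mul(Mul(10, -3), 3)) = Mul(Rational(4, 5), Mul(-30, 3)) = Mul(Rational(4, 5), -90) = -72)
f = -42 (f = Mul(-7, 6) = -42)
l = 630 (l = Mul(Mul(-3, 5), -42) = Mul(-15, -42) = 630)
Function('m')(B) = Add(22, Mul(630, B)) (Function('m')(B) = Add(Mul(630, B), 22) = Add(22, Mul(630, B)))
Mul(-1, Add(b, Mul(134, Function('m')(-19)))) = Mul(-1, Add(-72, Mul(134, Add(22, Mul(630, -19))))) = Mul(-1, Add(-72, Mul(134, Add(22, -11970)))) = Mul(-1, Add(-72, Mul(134, -11948))) = Mul(-1, Add(-72, -1601032)) = Mul(-1, -1601104) = 1601104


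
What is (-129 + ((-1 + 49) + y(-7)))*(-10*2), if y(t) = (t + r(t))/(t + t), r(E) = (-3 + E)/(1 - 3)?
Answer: 11320/7 ≈ 1617.1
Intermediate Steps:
r(E) = 3/2 - E/2 (r(E) = (-3 + E)/(-2) = (-3 + E)*(-½) = 3/2 - E/2)
y(t) = (3/2 + t/2)/(2*t) (y(t) = (t + (3/2 - t/2))/(t + t) = (3/2 + t/2)/((2*t)) = (3/2 + t/2)*(1/(2*t)) = (3/2 + t/2)/(2*t))
(-129 + ((-1 + 49) + y(-7)))*(-10*2) = (-129 + ((-1 + 49) + (¼)*(3 - 7)/(-7)))*(-10*2) = (-129 + (48 + (¼)*(-⅐)*(-4)))*(-20) = (-129 + (48 + ⅐))*(-20) = (-129 + 337/7)*(-20) = -566/7*(-20) = 11320/7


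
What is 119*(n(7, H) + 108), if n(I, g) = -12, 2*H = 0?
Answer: 11424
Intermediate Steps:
H = 0 (H = (½)*0 = 0)
119*(n(7, H) + 108) = 119*(-12 + 108) = 119*96 = 11424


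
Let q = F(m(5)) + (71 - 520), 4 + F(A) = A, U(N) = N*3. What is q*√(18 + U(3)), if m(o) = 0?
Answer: -1359*√3 ≈ -2353.9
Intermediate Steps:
U(N) = 3*N
F(A) = -4 + A
q = -453 (q = (-4 + 0) + (71 - 520) = -4 - 449 = -453)
q*√(18 + U(3)) = -453*√(18 + 3*3) = -453*√(18 + 9) = -1359*√3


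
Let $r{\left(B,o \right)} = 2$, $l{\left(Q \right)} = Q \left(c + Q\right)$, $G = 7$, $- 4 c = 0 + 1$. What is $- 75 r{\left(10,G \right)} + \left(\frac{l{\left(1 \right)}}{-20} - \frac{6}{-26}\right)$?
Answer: $- \frac{155799}{1040} \approx -149.81$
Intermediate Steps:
$c = - \frac{1}{4}$ ($c = - \frac{0 + 1}{4} = \left(- \frac{1}{4}\right) 1 = - \frac{1}{4} \approx -0.25$)
$l{\left(Q \right)} = Q \left(- \frac{1}{4} + Q\right)$
$- 75 r{\left(10,G \right)} + \left(\frac{l{\left(1 \right)}}{-20} - \frac{6}{-26}\right) = \left(-75\right) 2 + \left(\frac{1 \left(- \frac{1}{4} + 1\right)}{-20} - \frac{6}{-26}\right) = -150 + \left(1 \cdot \frac{3}{4} \left(- \frac{1}{20}\right) - - \frac{3}{13}\right) = -150 + \left(\frac{3}{4} \left(- \frac{1}{20}\right) + \frac{3}{13}\right) = -150 + \left(- \frac{3}{80} + \frac{3}{13}\right) = -150 + \frac{201}{1040} = - \frac{155799}{1040}$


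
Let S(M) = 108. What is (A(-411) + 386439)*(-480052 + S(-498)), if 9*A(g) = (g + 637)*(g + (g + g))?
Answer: -170609053288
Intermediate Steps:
A(g) = g*(637 + g)/3 (A(g) = ((g + 637)*(g + (g + g)))/9 = ((637 + g)*(g + 2*g))/9 = ((637 + g)*(3*g))/9 = (3*g*(637 + g))/9 = g*(637 + g)/3)
(A(-411) + 386439)*(-480052 + S(-498)) = ((⅓)*(-411)*(637 - 411) + 386439)*(-480052 + 108) = ((⅓)*(-411)*226 + 386439)*(-479944) = (-30962 + 386439)*(-479944) = 355477*(-479944) = -170609053288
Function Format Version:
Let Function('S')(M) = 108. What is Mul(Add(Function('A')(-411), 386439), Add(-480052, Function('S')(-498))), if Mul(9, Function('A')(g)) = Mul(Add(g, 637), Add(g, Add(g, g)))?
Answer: -170609053288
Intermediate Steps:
Function('A')(g) = Mul(Rational(1, 3), g, Add(637, g)) (Function('A')(g) = Mul(Rational(1, 9), Mul(Add(g, 637), Add(g, Add(g, g)))) = Mul(Rational(1, 9), Mul(Add(637, g), Add(g, Mul(2, g)))) = Mul(Rational(1, 9), Mul(Add(637, g), Mul(3, g))) = Mul(Rational(1, 9), Mul(3, g, Add(637, g))) = Mul(Rational(1, 3), g, Add(637, g)))
Mul(Add(Function('A')(-411), 386439), Add(-480052, Function('S')(-498))) = Mul(Add(Mul(Rational(1, 3), -411, Add(637, -411)), 386439), Add(-480052, 108)) = Mul(Add(Mul(Rational(1, 3), -411, 226), 386439), -479944) = Mul(Add(-30962, 386439), -479944) = Mul(355477, -479944) = -170609053288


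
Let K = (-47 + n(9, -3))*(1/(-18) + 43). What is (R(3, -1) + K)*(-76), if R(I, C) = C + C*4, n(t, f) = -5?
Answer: 1530868/9 ≈ 1.7010e+5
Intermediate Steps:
R(I, C) = 5*C (R(I, C) = C + 4*C = 5*C)
K = -20098/9 (K = (-47 - 5)*(1/(-18) + 43) = -52*(-1/18 + 43) = -52*773/18 = -20098/9 ≈ -2233.1)
(R(3, -1) + K)*(-76) = (5*(-1) - 20098/9)*(-76) = (-5 - 20098/9)*(-76) = -20143/9*(-76) = 1530868/9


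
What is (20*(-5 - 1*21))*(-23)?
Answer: 11960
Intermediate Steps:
(20*(-5 - 1*21))*(-23) = (20*(-5 - 21))*(-23) = (20*(-26))*(-23) = -520*(-23) = 11960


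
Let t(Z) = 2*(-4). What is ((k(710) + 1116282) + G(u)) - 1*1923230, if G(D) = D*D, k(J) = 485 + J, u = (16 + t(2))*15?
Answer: -791353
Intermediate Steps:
t(Z) = -8
u = 120 (u = (16 - 8)*15 = 8*15 = 120)
G(D) = D**2
((k(710) + 1116282) + G(u)) - 1*1923230 = (((485 + 710) + 1116282) + 120**2) - 1*1923230 = ((1195 + 1116282) + 14400) - 1923230 = (1117477 + 14400) - 1923230 = 1131877 - 1923230 = -791353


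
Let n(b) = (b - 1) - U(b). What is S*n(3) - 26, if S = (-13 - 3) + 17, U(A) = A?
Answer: -27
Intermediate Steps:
n(b) = -1 (n(b) = (b - 1) - b = (-1 + b) - b = -1)
S = 1 (S = -16 + 17 = 1)
S*n(3) - 26 = 1*(-1) - 26 = -1 - 26 = -27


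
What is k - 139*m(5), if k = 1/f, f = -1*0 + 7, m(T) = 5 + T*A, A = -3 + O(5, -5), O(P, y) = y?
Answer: 34056/7 ≈ 4865.1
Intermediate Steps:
A = -8 (A = -3 - 5 = -8)
m(T) = 5 - 8*T (m(T) = 5 + T*(-8) = 5 - 8*T)
f = 7 (f = 0 + 7 = 7)
k = ⅐ (k = 1/7 = ⅐ ≈ 0.14286)
k - 139*m(5) = ⅐ - 139*(5 - 8*5) = ⅐ - 139*(5 - 40) = ⅐ - 139*(-35) = ⅐ + 4865 = 34056/7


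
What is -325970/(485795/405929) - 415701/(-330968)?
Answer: -796249228944119/2923319992 ≈ -2.7238e+5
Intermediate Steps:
-325970/(485795/405929) - 415701/(-330968) = -325970/(485795*(1/405929)) - 415701*(-1/330968) = -325970/485795/405929 + 37791/30088 = -325970*405929/485795 + 37791/30088 = -26464135226/97159 + 37791/30088 = -796249228944119/2923319992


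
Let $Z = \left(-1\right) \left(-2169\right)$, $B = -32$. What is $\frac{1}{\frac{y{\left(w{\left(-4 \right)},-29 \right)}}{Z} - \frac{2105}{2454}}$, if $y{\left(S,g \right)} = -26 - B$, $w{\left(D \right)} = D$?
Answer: $- \frac{591414}{505669} \approx -1.1696$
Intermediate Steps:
$y{\left(S,g \right)} = 6$ ($y{\left(S,g \right)} = -26 - -32 = -26 + 32 = 6$)
$Z = 2169$
$\frac{1}{\frac{y{\left(w{\left(-4 \right)},-29 \right)}}{Z} - \frac{2105}{2454}} = \frac{1}{\frac{6}{2169} - \frac{2105}{2454}} = \frac{1}{6 \cdot \frac{1}{2169} - \frac{2105}{2454}} = \frac{1}{\frac{2}{723} - \frac{2105}{2454}} = \frac{1}{- \frac{505669}{591414}} = - \frac{591414}{505669}$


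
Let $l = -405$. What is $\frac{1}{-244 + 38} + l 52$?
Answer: $- \frac{4338361}{206} \approx -21060.0$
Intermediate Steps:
$\frac{1}{-244 + 38} + l 52 = \frac{1}{-244 + 38} - 21060 = \frac{1}{-206} - 21060 = - \frac{1}{206} - 21060 = - \frac{4338361}{206}$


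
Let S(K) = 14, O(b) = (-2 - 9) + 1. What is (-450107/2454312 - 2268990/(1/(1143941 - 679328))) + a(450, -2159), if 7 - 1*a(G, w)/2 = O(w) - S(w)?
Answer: -369620176369362029/350616 ≈ -1.0542e+12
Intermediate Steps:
O(b) = -10 (O(b) = -11 + 1 = -10)
a(G, w) = 62 (a(G, w) = 14 - 2*(-10 - 1*14) = 14 - 2*(-10 - 14) = 14 - 2*(-24) = 14 + 48 = 62)
(-450107/2454312 - 2268990/(1/(1143941 - 679328))) + a(450, -2159) = (-450107/2454312 - 2268990/(1/(1143941 - 679328))) + 62 = (-450107*1/2454312 - 2268990/(1/464613)) + 62 = (-64301/350616 - 2268990/1/464613) + 62 = (-64301/350616 - 2268990*464613) + 62 = (-64301/350616 - 1054202250870) + 62 = -369620176391100221/350616 + 62 = -369620176369362029/350616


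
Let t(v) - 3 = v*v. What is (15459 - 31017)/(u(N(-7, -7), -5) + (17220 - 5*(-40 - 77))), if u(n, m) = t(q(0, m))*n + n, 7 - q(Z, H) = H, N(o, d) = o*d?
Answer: -15558/25057 ≈ -0.62090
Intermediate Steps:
N(o, d) = d*o
q(Z, H) = 7 - H
t(v) = 3 + v² (t(v) = 3 + v*v = 3 + v²)
u(n, m) = n + n*(3 + (7 - m)²) (u(n, m) = (3 + (7 - m)²)*n + n = n*(3 + (7 - m)²) + n = n + n*(3 + (7 - m)²))
(15459 - 31017)/(u(N(-7, -7), -5) + (17220 - 5*(-40 - 77))) = (15459 - 31017)/((-7*(-7))*(4 + (-7 - 5)²) + (17220 - 5*(-40 - 77))) = -15558/(49*(4 + (-12)²) + (17220 - 5*(-117))) = -15558/(49*(4 + 144) + (17220 + 585)) = -15558/(49*148 + 17805) = -15558/(7252 + 17805) = -15558/25057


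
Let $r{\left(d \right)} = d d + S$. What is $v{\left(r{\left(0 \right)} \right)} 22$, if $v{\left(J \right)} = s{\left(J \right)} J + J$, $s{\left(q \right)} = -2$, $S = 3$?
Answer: $-66$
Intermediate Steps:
$r{\left(d \right)} = 3 + d^{2}$ ($r{\left(d \right)} = d d + 3 = d^{2} + 3 = 3 + d^{2}$)
$v{\left(J \right)} = - J$ ($v{\left(J \right)} = - 2 J + J = - J$)
$v{\left(r{\left(0 \right)} \right)} 22 = - (3 + 0^{2}) 22 = - (3 + 0) 22 = \left(-1\right) 3 \cdot 22 = \left(-3\right) 22 = -66$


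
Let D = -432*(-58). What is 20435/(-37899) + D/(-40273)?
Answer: -1772576099/1526306427 ≈ -1.1614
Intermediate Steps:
D = 25056
20435/(-37899) + D/(-40273) = 20435/(-37899) + 25056/(-40273) = 20435*(-1/37899) + 25056*(-1/40273) = -20435/37899 - 25056/40273 = -1772576099/1526306427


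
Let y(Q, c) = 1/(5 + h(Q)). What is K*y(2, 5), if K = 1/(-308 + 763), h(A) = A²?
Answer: 1/4095 ≈ 0.00024420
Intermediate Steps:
K = 1/455 ≈ 0.0021978
y(Q, c) = 1/(5 + Q²)
K*y(2, 5) = 1/(455*(5 + 2²)) = 1/(455*(5 + 4)) = (1/455)/9 = (1/455)*(⅑) = 1/4095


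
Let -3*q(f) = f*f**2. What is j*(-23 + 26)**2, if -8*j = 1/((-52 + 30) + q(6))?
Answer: 9/752 ≈ 0.011968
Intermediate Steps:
q(f) = -f**3/3 (q(f) = -f*f**2/3 = -f**3/3)
j = 1/752 (j = -1/(8*((-52 + 30) - 1/3*6**3)) = -1/(8*(-22 - 1/3*216)) = -1/(8*(-22 - 72)) = -1/8/(-94) = -1/8*(-1/94) = 1/752 ≈ 0.0013298)
j*(-23 + 26)**2 = (-23 + 26)**2/752 = (1/752)*3**2 = (1/752)*9 = 9/752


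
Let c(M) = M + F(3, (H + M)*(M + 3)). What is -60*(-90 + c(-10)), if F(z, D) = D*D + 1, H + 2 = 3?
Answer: -232200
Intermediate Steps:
H = 1 (H = -2 + 3 = 1)
F(z, D) = 1 + D² (F(z, D) = D² + 1 = 1 + D²)
c(M) = 1 + M + (1 + M)²*(3 + M)² (c(M) = M + (1 + ((1 + M)*(M + 3))²) = M + (1 + ((1 + M)*(3 + M))²) = M + (1 + (1 + M)²*(3 + M)²) = 1 + M + (1 + M)²*(3 + M)²)
-60*(-90 + c(-10)) = -60*(-90 + (1 - 10 + (3 + (-10)² + 4*(-10))²)) = -60*(-90 + (1 - 10 + (3 + 100 - 40)²)) = -60*(-90 + (1 - 10 + 63²)) = -60*(-90 + (1 - 10 + 3969)) = -60*(-90 + 3960) = -60*3870 = -232200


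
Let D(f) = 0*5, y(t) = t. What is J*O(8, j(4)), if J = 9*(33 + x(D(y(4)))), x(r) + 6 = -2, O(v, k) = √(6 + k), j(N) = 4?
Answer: 225*√10 ≈ 711.51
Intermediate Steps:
D(f) = 0
x(r) = -8 (x(r) = -6 - 2 = -8)
J = 225 (J = 9*(33 - 8) = 9*25 = 225)
J*O(8, j(4)) = 225*√(6 + 4) = 225*√10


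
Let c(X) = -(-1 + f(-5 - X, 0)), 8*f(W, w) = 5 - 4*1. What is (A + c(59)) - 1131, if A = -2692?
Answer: -30577/8 ≈ -3822.1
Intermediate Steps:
f(W, w) = 1/8 (f(W, w) = (5 - 4*1)/8 = (5 - 4)/8 = (1/8)*1 = 1/8)
c(X) = 7/8 (c(X) = -(-1 + 1/8) = -1*(-7/8) = 7/8)
(A + c(59)) - 1131 = (-2692 + 7/8) - 1131 = -21529/8 - 1131 = -30577/8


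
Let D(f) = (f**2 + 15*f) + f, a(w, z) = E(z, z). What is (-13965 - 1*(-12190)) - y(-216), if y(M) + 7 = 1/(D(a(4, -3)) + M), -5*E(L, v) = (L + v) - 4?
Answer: -318239/180 ≈ -1768.0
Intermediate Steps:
E(L, v) = 4/5 - L/5 - v/5 (E(L, v) = -((L + v) - 4)/5 = -(-4 + L + v)/5 = 4/5 - L/5 - v/5)
a(w, z) = 4/5 - 2*z/5 (a(w, z) = 4/5 - z/5 - z/5 = 4/5 - 2*z/5)
D(f) = f**2 + 16*f
y(M) = -7 + 1/(36 + M) (y(M) = -7 + 1/((4/5 - 2/5*(-3))*(16 + (4/5 - 2/5*(-3))) + M) = -7 + 1/((4/5 + 6/5)*(16 + (4/5 + 6/5)) + M) = -7 + 1/(2*(16 + 2) + M) = -7 + 1/(2*18 + M) = -7 + 1/(36 + M))
(-13965 - 1*(-12190)) - y(-216) = (-13965 - 1*(-12190)) - (-251 - 7*(-216))/(36 - 216) = (-13965 + 12190) - (-251 + 1512)/(-180) = -1775 - (-1)*1261/180 = -1775 - 1*(-1261/180) = -1775 + 1261/180 = -318239/180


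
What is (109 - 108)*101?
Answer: 101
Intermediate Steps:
(109 - 108)*101 = 1*101 = 101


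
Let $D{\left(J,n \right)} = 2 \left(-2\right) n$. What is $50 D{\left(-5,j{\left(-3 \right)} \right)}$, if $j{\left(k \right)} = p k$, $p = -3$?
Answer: $-1800$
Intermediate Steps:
$j{\left(k \right)} = - 3 k$
$D{\left(J,n \right)} = - 4 n$
$50 D{\left(-5,j{\left(-3 \right)} \right)} = 50 \left(- 4 \left(\left(-3\right) \left(-3\right)\right)\right) = 50 \left(\left(-4\right) 9\right) = 50 \left(-36\right) = -1800$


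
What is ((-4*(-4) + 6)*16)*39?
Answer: 13728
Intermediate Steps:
((-4*(-4) + 6)*16)*39 = ((16 + 6)*16)*39 = (22*16)*39 = 352*39 = 13728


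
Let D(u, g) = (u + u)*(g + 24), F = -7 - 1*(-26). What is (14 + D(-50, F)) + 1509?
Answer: -2777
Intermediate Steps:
F = 19 (F = -7 + 26 = 19)
D(u, g) = 2*u*(24 + g) (D(u, g) = (2*u)*(24 + g) = 2*u*(24 + g))
(14 + D(-50, F)) + 1509 = (14 + 2*(-50)*(24 + 19)) + 1509 = (14 + 2*(-50)*43) + 1509 = (14 - 4300) + 1509 = -4286 + 1509 = -2777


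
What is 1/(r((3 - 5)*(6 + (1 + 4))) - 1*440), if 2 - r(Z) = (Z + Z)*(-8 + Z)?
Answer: -1/1758 ≈ -0.00056883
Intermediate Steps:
r(Z) = 2 - 2*Z*(-8 + Z) (r(Z) = 2 - (Z + Z)*(-8 + Z) = 2 - 2*Z*(-8 + Z))
1/(r((3 - 5)*(6 + (1 + 4))) - 1*440) = 1/((2 - 2*(3 - 5)²*(6 + (1 + 4))² + 16*((3 - 5)*(6 + (1 + 4)))) - 1*440) = 1/((2 - 2*4*(6 + 5)² + 16*(-2*(6 + 5))) - 440) = 1/((2 - 2*(-2*11)² + 16*(-2*11)) - 440) = 1/((2 - 2*(-22)² + 16*(-22)) - 440) = 1/((2 - 2*484 - 352) - 440) = 1/((2 - 968 - 352) - 440) = 1/(-1318 - 440) = 1/(-1758) = -1/1758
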